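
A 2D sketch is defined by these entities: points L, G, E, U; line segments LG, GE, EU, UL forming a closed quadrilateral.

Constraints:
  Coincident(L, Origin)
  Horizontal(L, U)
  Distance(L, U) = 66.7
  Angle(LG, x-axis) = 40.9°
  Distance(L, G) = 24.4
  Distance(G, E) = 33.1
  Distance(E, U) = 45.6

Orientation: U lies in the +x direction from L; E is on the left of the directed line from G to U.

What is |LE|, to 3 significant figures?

57.5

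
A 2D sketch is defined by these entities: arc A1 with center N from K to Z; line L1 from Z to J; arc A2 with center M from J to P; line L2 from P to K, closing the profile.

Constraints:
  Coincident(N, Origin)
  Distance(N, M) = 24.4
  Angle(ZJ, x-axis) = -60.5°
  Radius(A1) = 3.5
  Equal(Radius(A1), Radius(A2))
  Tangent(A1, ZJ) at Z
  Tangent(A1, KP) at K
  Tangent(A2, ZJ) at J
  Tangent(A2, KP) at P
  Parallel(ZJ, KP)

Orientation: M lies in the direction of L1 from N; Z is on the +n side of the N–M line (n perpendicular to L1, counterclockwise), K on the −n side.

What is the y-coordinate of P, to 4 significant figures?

-22.96

The slot axis is L1's direction at -60.5°, so u = (cos -60.5°, sin -60.5°) = (0.4924, -0.8704) and n = (−sin -60.5°, cos -60.5°) = (0.8704, 0.4924). N is at the origin and M lies 24.4 along u from N, so M = 24.4·u = (12.02, -21.24). Tangency of A1 to both parallel lines with radius 3.5 puts Z and K at N ± 3.5·n: Z = (3.046, 1.723), K = (-3.046, -1.723). Equal radii place J and P the same way about M: J = M + 3.5·n = (15.06, -19.51), P = M − 3.5·n = (8.969, -22.96). So P.y = -22.96.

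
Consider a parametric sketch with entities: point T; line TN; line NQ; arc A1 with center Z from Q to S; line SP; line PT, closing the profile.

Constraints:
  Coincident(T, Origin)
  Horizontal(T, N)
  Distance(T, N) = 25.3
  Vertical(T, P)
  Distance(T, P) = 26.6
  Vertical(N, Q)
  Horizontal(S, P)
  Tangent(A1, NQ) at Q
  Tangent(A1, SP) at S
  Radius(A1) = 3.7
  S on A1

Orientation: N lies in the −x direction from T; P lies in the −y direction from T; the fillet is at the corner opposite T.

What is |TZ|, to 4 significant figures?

31.48

T is at the origin; TN is horizontal with |TN| = 25.3 and N on the −x side, so N = (-25.30, 0.000). T and P share the same x with |TP| = 26.6 and P on the −y side, so P = (0.000, -26.60). The virtual corner opposite T is at (-25.30, -26.60). A1 meets NQ tangentially, so ZQ is at right angles to NQ and the tangent condition forces ZS to be normal to SP, with radius 3.7, so the center Z sits 3.7 in from both sides at Z = (-21.60, -22.90). Then |TZ| = |Z − T| = 31.48.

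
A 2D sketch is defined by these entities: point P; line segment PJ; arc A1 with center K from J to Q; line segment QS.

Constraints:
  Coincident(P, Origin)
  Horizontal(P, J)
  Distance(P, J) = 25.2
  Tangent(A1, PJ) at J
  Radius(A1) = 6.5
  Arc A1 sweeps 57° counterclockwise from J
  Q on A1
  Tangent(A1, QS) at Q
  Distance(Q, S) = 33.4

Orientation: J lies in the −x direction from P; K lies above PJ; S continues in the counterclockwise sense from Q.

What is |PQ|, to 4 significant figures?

19.97

P is at the origin; PJ is horizontal with |PJ| = 25.2 and J on the −x side, so J = (-25.20, 0.000). Tangency of A1 to PJ means the radius KJ is perpendicular to PJ, so K = J + (0, 6.5) = (-25.20, 6.500). On A1, J sits at bearing -90° from K; a 57° counterclockwise sweep puts Q at bearing -33°, so Q = K + 6.5·(cos -33°, sin -33°) = (-19.75, 2.960). Then |PQ| = |Q − P| = 19.97.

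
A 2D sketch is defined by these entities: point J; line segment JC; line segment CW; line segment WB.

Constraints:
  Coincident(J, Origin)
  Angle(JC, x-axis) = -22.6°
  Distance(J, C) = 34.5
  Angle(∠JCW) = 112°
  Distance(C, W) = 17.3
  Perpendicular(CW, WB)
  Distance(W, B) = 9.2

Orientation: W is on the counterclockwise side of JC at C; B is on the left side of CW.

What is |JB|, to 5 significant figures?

37.852

J is at the origin; JC runs at -22.6° with length 34.5, so C = 34.5·(cos -22.6°, sin -22.6°) = (31.851, -13.258). ∠JCW = 112.0°, so CW runs at -22.6° + (180° − 112.0°) = 45.400° from the x-axis; with |CW| = 17.3, W = C + 17.3·(cos 45.400°, sin 45.400°) = (43.998, -0.94014). The perpendicularity gives WB at right angles to CW; with |WB| = 9.2 on the left of CW, B = W + 9.2·(-0.71203, 0.70215) = (37.447, 5.5197). Then |JB| = |B − J| = 37.852.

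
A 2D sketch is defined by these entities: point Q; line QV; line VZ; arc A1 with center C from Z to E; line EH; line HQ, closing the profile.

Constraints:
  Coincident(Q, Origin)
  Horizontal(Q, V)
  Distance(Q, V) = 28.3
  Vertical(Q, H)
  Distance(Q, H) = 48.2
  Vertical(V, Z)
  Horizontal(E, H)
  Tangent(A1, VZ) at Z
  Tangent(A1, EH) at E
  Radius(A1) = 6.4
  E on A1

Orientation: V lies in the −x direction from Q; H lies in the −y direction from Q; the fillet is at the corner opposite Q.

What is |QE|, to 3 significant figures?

52.9

The virtual corner opposite Q is at (-28.3, -48.2). A1 meets VZ tangentially, so CZ is at right angles to VZ and A1 meets EH tangentially, so CE is at right angles to EH, with radius 6.4, so the center C sits 6.4 in from both sides at C = (-21.9, -41.8). That places the tangent points at Z = (-28.3, -41.8) on VZ and E = (-21.9, -48.2) on EH. Then |QE| = |E − Q| = 52.9.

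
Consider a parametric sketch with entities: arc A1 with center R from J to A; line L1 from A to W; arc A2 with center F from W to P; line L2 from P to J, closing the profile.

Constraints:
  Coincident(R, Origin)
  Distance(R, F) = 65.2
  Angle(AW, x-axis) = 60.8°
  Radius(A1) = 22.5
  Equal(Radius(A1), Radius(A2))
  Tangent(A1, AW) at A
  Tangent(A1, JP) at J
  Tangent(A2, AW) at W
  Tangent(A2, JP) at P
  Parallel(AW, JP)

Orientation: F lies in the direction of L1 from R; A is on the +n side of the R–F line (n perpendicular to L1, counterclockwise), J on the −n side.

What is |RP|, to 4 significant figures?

68.97

Tangency of A1 to both parallel lines with radius 22.5 puts A and J at R ± 22.5·n: A = (-19.64, 10.98), J = (19.64, -10.98). Equal radii place W and P the same way about F: W = F + 22.5·n = (12.17, 67.89), P = F − 22.5·n = (51.45, 45.94). Then |RP| = |P − R| = 68.97.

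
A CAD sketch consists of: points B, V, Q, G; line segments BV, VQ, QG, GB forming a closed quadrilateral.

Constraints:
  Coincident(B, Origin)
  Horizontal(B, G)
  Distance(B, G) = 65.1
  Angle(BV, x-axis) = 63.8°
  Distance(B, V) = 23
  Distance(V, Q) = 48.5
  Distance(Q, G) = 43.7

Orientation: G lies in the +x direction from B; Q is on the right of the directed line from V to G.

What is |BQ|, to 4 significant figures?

37.53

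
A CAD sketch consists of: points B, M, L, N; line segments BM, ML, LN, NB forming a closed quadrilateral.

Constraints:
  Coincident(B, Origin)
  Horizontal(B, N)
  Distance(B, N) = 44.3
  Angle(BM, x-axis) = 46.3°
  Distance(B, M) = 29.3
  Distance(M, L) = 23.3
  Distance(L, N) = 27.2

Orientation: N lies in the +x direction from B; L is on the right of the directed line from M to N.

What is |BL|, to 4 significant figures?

17.27

Checks: |ML| = 23.30 ✓; |LN| = 27.20 ✓.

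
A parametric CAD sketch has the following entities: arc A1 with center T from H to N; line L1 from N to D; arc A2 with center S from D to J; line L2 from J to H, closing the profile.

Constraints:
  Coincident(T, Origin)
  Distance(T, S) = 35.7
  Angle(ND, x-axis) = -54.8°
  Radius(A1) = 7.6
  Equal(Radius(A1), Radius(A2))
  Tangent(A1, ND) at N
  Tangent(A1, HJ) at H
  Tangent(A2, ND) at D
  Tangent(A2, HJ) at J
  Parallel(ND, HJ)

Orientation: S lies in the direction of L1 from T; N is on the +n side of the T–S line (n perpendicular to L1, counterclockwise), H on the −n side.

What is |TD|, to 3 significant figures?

36.5

The slot axis is L1's direction at -54.8°, so u = (cos -54.8°, sin -54.8°) = (0.576, -0.817) and n = (−sin -54.8°, cos -54.8°) = (0.817, 0.576). T is at the origin and S lies 35.7 along u from T, so S = 35.7·u = (20.6, -29.2). Tangency of A1 to both parallel lines with radius 7.6 puts N and H at T ± 7.6·n: N = (6.21, 4.38), H = (-6.21, -4.38). Equal radii place D and J the same way about S: D = S + 7.6·n = (26.8, -24.8), J = S − 7.6·n = (14.4, -33.6). Then |TD| = |D − T| = 36.5.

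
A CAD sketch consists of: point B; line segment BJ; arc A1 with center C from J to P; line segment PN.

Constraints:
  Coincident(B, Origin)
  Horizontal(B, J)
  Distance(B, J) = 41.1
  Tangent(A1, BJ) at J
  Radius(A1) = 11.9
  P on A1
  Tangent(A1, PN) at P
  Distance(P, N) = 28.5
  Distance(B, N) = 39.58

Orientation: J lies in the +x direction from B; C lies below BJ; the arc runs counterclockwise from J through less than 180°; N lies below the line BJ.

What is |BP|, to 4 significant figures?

30.95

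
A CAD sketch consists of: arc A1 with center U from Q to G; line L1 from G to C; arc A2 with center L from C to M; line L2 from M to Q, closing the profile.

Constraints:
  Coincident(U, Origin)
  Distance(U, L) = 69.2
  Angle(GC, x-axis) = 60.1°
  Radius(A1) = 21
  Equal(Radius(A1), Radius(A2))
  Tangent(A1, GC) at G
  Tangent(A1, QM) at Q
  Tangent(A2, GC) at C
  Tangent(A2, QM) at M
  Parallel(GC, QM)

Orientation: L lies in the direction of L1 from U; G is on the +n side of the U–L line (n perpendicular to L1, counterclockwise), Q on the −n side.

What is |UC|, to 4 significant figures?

72.32

The slot axis is L1's direction at 60.1°, so u = (cos 60.1°, sin 60.1°) = (0.4985, 0.8669) and n = (−sin 60.1°, cos 60.1°) = (-0.8669, 0.4985). U is at the origin and L lies 69.2 along u from U, so L = 69.2·u = (34.50, 59.99). Tangency of A1 to both parallel lines with radius 21.0 puts G and Q at U ± 21.0·n: G = (-18.20, 10.47), Q = (18.20, -10.47). Equal radii place C and M the same way about L: C = L + 21.0·n = (16.29, 70.46), M = L − 21.0·n = (52.70, 49.52). Then |UC| = |C − U| = 72.32.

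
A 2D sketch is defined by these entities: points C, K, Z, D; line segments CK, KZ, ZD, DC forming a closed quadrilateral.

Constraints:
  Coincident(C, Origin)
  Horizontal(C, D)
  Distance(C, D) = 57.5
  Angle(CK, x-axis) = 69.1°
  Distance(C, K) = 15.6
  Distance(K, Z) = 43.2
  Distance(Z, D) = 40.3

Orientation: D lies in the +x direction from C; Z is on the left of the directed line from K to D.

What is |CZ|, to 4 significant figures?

56.40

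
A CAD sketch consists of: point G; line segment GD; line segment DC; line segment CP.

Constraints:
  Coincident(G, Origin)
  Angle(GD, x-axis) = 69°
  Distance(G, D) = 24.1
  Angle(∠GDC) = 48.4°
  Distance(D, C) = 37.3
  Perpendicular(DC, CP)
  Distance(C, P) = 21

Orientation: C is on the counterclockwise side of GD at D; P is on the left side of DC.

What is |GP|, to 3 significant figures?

21.5

G is at the origin; GD runs at 69.0° with length 24.1, so D = 24.1·(cos 69.0°, sin 69.0°) = (8.64, 22.5). ∠GDC = 48.4°, so DC runs at 69.0° + (180° − 48.4°) = 201° from the x-axis; with |DC| = 37.3, C = D + 37.3·(cos 201°, sin 201°) = (-26.3, 9.38). DC ⟂ CP; with |CP| = 21.0 on the left of DC, P = C + 21.0·(0.352, -0.936) = (-18.9, -10.3). Then |GP| = |P − G| = 21.5.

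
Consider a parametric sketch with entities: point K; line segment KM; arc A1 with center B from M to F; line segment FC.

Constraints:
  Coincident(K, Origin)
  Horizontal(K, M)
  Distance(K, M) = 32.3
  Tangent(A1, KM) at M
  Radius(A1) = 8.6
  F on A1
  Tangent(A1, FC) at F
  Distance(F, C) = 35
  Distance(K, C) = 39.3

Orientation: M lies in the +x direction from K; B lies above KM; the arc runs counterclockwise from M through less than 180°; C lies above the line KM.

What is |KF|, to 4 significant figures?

40.77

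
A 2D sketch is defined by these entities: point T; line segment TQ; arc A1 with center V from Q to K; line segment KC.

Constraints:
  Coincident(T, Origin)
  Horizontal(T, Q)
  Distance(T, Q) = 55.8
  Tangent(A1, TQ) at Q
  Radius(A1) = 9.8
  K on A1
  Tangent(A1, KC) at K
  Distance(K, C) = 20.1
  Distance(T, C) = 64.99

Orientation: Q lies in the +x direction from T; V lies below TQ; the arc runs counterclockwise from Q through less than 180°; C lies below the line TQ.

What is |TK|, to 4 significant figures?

49.27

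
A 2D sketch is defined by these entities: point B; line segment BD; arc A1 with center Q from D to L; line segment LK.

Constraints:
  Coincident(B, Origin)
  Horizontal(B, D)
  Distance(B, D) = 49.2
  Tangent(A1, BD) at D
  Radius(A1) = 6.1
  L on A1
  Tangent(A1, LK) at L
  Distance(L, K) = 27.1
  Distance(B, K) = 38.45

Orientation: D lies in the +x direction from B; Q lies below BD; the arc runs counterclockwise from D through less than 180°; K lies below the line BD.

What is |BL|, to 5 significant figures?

44.217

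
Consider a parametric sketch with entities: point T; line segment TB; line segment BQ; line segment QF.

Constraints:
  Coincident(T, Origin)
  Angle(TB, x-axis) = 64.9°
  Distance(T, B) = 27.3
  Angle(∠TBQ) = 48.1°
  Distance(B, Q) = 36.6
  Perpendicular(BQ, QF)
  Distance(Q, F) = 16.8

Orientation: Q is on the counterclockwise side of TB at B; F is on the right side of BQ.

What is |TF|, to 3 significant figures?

41.4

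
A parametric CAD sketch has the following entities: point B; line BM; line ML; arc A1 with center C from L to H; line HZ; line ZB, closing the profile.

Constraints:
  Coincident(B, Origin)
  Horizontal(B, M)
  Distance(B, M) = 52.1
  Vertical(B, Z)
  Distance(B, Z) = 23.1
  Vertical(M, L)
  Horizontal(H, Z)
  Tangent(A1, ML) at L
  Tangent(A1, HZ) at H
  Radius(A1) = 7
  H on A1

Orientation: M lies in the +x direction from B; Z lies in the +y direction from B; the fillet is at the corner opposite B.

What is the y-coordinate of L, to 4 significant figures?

16.10

B is at the origin; B and M share the same y with |BM| = 52.1 and M on the +x side, so M = (52.10, 0.000). B and Z share the same x with |BZ| = 23.1 and Z on the +y side, so Z = (0.000, 23.10). The virtual corner opposite B is at (52.10, 23.10). A1 meets ML tangentially, so CL is at right angles to ML and the tangent condition forces CH to be normal to HZ, with radius 7.0, so the center C sits 7.0 in from both sides at C = (45.10, 16.10). That places the tangent points at L = (52.10, 16.10) on ML and H = (45.10, 23.10) on HZ. So L.y = 16.10.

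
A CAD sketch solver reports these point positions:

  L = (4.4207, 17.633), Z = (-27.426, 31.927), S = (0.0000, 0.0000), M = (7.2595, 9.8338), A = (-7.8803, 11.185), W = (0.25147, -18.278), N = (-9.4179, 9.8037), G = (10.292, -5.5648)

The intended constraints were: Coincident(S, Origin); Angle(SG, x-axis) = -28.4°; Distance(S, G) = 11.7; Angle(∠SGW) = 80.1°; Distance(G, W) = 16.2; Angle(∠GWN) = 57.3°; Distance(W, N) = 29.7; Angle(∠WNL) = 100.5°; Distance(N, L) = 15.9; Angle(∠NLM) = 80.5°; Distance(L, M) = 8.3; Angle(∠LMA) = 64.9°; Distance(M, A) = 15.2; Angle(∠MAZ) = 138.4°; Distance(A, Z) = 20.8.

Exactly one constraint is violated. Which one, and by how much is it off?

Distance(A, Z) = 20.8 — off by 7.70.

S = (0.00, 0.00) ✓; SG at -28.40° ✓; |SG| = 11.70 ✓; ∠SGW = 80.10° ✓; |GW| = 16.20 ✓; ∠GWN = 57.30° ✓; |WN| = 29.70 ✓; ∠WNL = 100.5° ✓; |NL| = 15.90 ✓; ∠NLM = 80.50° ✓; |LM| = 8.300 ✓; ∠LMA = 64.90° ✓; |MA| = 15.20 ✓; ∠MAZ = 138.4° ✓; |AZ| = 28.50 ✗.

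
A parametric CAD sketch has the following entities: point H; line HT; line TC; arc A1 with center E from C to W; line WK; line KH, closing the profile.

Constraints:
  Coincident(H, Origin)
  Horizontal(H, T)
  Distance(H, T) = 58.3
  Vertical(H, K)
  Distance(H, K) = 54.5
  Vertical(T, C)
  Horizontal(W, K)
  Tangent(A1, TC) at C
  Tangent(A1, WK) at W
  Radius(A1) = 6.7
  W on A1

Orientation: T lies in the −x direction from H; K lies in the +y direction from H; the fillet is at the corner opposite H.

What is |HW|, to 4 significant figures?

75.05

The virtual corner opposite H is at (-58.30, 54.50). A1 meets TC tangentially, so EC is at right angles to TC and tangency of A1 to WK means the radius EW is perpendicular to WK, with radius 6.7, so the center E sits 6.7 in from both sides at E = (-51.60, 47.80). That places the tangent points at C = (-58.30, 47.80) on TC and W = (-51.60, 54.50) on WK. Then |HW| = |W − H| = 75.05.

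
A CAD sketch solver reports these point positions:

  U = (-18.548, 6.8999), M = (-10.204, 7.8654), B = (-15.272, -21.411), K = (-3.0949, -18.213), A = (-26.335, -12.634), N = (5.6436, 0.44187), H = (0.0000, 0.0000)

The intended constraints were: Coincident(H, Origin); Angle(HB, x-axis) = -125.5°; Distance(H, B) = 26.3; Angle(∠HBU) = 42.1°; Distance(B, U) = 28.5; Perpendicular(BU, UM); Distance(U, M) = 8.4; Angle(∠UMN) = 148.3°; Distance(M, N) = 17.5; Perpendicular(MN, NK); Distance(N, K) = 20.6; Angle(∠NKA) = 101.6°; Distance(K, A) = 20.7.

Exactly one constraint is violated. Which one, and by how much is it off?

Distance(K, A) = 20.7 — off by 3.20.

H = (0.00, 0.00) ✓; HB at -125.5° ✓; |HB| = 26.30 ✓; ∠HBU = 42.10° ✓; |BU| = 28.50 ✓; ∠(BU, UM) = 90.00° ✓; |UM| = 8.400 ✓; ∠UMN = 148.3° ✓; |MN| = 17.50 ✓; ∠(MN, NK) = 90.00° ✓; |NK| = 20.60 ✓; ∠NKA = 101.6° ✓; |KA| = 23.90 ✗.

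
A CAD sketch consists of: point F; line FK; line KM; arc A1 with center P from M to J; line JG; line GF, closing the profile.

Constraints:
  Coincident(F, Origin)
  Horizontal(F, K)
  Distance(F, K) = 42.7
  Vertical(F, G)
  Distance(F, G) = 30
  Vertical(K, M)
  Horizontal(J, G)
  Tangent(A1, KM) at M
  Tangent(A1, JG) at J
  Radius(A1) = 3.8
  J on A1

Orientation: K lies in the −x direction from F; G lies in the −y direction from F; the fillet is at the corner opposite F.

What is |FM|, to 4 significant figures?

50.10

F is at the origin; F and K share the same y with |FK| = 42.7 and K on the −x side, so K = (-42.70, 0.000). F and G share the same x with |FG| = 30.0 and G on the −y side, so G = (0.000, -30.00). The virtual corner opposite F is at (-42.70, -30.00). Tangency of A1 to KM means the radius PM is perpendicular to KM and the tangent condition forces PJ to be normal to JG, with radius 3.8, so the center P sits 3.8 in from both sides at P = (-38.90, -26.20). That places the tangent points at M = (-42.70, -26.20) on KM and J = (-38.90, -30.00) on JG. Then |FM| = |M − F| = 50.10.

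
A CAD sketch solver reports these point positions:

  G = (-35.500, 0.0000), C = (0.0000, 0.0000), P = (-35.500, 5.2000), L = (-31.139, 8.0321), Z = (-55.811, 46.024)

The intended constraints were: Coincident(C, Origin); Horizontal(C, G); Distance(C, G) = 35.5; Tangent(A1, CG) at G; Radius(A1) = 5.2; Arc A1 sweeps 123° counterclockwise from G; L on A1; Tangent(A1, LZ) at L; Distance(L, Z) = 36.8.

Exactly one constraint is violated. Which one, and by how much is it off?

Distance(L, Z) = 36.8 — off by 8.50.

C = (0.00, 0.00) ✓; C.y = 0.00, G.y = 0.00 ✓; |CG| = 35.50 ✓; ∠(PG, GC) = 90.00° ✓; |PG| = 5.200 ✓; bearing(P→L) − bearing(P→G) = 123.0° ✓; |PL| = 5.200 ✓; ∠(PL, LZ) = 90.00° ✓; |LZ| = 45.30 ✗.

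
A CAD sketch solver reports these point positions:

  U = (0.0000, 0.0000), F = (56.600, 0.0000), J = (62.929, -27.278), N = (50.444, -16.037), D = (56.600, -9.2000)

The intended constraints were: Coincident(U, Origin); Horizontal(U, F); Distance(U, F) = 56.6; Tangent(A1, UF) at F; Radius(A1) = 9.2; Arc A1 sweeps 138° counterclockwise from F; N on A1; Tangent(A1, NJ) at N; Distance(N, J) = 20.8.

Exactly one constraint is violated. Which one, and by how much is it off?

Distance(N, J) = 20.8 — off by 4.00.

U = (0.00, 0.00) ✓; U.y = 0.00, F.y = 0.00 ✓; |UF| = 56.60 ✓; ∠(DF, FU) = 90.00° ✓; |DF| = 9.200 ✓; bearing(D→N) − bearing(D→F) = 138.0° ✓; |DN| = 9.200 ✓; ∠(DN, NJ) = 90.00° ✓; |NJ| = 16.80 ✗.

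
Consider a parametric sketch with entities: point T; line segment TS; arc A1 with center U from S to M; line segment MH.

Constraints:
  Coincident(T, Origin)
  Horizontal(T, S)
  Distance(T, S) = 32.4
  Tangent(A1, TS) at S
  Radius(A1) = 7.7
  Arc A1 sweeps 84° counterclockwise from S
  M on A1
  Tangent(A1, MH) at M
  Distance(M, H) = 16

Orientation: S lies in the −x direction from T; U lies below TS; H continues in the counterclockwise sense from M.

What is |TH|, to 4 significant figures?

47.56

T is at the origin; T and S share the same y with |TS| = 32.4 and S on the −x side, so S = (-32.40, 0.000). The tangent condition forces US to be normal to TS, so U = S + (0, -7.7) = (-32.40, -7.700). On A1, S sits at bearing 90° from U; an 84° counterclockwise sweep puts M at bearing 174°, so M = U + 7.7·(cos 174°, sin 174°) = (-40.06, -6.895). Since A1 is tangent to MH there, UM ⟂ MH, so MH runs along (−sin 174°, cos 174°); with |MH| = 16.0, H = (-41.73, -22.81). Then |TH| = |H − T| = 47.56.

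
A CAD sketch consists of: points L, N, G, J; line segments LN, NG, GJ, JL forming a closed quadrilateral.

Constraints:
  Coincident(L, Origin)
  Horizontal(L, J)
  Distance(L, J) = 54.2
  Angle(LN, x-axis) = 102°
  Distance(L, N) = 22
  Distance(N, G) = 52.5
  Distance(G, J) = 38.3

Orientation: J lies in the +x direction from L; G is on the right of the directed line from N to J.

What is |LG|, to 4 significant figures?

32.77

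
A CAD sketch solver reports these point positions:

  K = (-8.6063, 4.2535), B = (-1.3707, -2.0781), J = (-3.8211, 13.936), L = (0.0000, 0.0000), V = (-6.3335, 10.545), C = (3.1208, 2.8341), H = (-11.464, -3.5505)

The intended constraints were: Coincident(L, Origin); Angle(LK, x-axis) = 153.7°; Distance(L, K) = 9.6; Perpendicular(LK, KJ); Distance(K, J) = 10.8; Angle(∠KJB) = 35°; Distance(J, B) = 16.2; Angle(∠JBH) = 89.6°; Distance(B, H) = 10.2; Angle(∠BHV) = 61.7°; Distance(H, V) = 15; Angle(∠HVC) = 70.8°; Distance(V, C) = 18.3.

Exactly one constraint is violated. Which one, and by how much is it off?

Distance(V, C) = 18.3 — off by 6.10.

L = (0.00, 0.00) ✓; LK at 153.7° ✓; |LK| = 9.600 ✓; ∠(LK, KJ) = 90.00° ✓; |KJ| = 10.80 ✓; ∠KJB = 35.00° ✓; |JB| = 16.20 ✓; ∠JBH = 89.60° ✓; |BH| = 10.20 ✓; ∠BHV = 61.70° ✓; |HV| = 15.00 ✓; ∠HVC = 70.80° ✓; |VC| = 12.20 ✗.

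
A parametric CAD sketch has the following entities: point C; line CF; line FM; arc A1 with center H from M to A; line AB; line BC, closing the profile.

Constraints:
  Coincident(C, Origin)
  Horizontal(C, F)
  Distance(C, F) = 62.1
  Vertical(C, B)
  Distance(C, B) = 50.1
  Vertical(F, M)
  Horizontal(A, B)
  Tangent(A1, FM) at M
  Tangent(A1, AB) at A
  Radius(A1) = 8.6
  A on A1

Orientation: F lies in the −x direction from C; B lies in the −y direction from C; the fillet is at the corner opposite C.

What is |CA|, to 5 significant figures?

73.296

C is at the origin; CF is horizontal with |CF| = 62.1 and F on the −x side, so F = (-62.100, 0.0000). C and B share the same x with |CB| = 50.1 and B on the −y side, so B = (0.0000, -50.100). The virtual corner opposite C is at (-62.100, -50.100). The tangent condition forces HM to be normal to FM and the tangent condition forces HA to be normal to AB, with radius 8.6, so the center H sits 8.6 in from both sides at H = (-53.500, -41.500). That places the tangent points at M = (-62.100, -41.500) on FM and A = (-53.500, -50.100) on AB. Then |CA| = |A − C| = 73.296.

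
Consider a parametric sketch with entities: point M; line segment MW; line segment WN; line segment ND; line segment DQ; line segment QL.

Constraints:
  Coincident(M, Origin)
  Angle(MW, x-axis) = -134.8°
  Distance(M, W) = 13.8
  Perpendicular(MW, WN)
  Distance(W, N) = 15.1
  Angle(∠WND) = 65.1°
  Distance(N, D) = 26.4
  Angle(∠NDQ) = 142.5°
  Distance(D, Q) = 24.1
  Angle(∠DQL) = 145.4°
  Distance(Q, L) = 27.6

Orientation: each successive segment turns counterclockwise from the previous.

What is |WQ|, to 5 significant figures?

39.174

M is at the origin; MW runs at -134.8° with length 13.8, so W = (-9.7240, -9.7921). MW ⟂ WN, so WN runs at -44.800°; with |WN| = 15.1, N = (0.99057, -20.432). ∠WND = 65.1° gives ND at 70.100° from the x-axis; with |ND| = 26.4, D = (9.9766, 4.3916). ∠NDQ = 142.5° gives DQ at 107.60° from the x-axis; with |DQ| = 24.1, Q = (2.6895, 27.363). Then |WQ| = |Q − W| = 39.174.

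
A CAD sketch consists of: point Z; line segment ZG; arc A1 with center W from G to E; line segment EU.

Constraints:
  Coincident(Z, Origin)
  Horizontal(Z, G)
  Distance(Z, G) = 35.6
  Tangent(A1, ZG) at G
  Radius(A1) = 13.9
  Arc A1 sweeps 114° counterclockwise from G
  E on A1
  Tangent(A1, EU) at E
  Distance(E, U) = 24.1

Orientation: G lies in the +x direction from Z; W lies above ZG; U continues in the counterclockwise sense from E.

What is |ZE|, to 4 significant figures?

52.11

Z is at the origin; Z and G share the same y with |ZG| = 35.6 and G on the +x side, so G = (35.60, 0.000). The tangent condition forces WG to be normal to ZG, so W = G + (0, 13.9) = (35.60, 13.90). On A1, G sits at bearing -90° from W; a 114° counterclockwise sweep puts E at bearing 24°, so E = W + 13.9·(cos 24°, sin 24°) = (48.30, 19.55). Then |ZE| = |E − Z| = 52.11.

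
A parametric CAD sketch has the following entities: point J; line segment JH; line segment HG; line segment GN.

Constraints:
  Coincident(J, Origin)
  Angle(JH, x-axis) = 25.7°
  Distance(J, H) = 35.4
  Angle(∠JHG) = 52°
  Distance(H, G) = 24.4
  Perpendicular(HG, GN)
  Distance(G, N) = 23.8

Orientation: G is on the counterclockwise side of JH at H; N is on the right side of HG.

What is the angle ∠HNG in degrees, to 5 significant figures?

45.713°

J is at the origin; JH runs at 25.7° with length 35.4, so H = 35.4·(cos 25.7°, sin 25.7°) = (31.898, 15.352). ∠JHG = 52.0°, so HG runs at 25.7° + (180° − 52.0°) = 153.70° from the x-axis; with |HG| = 24.4, G = H + 24.4·(cos 153.70°, sin 153.70°) = (10.024, 26.162). HG ⟂ GN; with |GN| = 23.8 on the right of HG, N = G + 23.8·(0.44307, 0.89649) = (20.569, 47.499). Then cos ∠HNG = NH·NG / (|NH||NG|), giving 45.713°.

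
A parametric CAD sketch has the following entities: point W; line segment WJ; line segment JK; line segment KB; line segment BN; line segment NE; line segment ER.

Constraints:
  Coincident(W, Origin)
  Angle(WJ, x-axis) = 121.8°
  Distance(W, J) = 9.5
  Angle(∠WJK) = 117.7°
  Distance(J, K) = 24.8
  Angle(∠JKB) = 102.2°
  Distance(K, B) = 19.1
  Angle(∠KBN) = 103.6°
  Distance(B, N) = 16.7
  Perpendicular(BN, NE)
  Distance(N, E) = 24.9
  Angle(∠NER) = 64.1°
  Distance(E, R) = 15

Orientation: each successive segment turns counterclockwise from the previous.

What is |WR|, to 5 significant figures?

22.903

W is at the origin; WJ runs at 121.8° with length 9.5, so J = (-5.0061, 8.0740). ∠WJK = 117.7° gives JK at -175.90° from the x-axis; with |JK| = 24.8, K = (-29.743, 6.3008). ∠JKB = 102.2° gives KB at -98.100° from the x-axis; with |KB| = 19.1, B = (-32.434, -12.609). ∠KBN = 103.6° gives BN at -21.700° from the x-axis; with |BN| = 16.7, N = (-16.917, -18.783). The perpendicularity gives NE at right angles to BN, so NE runs at 68.300°; with |NE| = 24.9, E = (-7.7106, 4.3520). ∠NER = 64.1° gives ER at -175.80° from the x-axis; with |ER| = 15.0, R = (-22.670, 3.2534). Then |WR| = |R − W| = 22.903.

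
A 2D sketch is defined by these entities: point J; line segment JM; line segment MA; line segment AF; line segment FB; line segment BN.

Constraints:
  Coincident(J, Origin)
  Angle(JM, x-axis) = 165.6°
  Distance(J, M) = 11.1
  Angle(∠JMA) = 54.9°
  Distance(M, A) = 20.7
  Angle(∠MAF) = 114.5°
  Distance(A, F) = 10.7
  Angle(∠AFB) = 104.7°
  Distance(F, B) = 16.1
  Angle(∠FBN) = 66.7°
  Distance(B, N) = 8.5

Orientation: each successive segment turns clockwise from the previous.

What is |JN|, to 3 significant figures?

4.76

∠AFB = 104.7° gives FB at -100° from the x-axis; with |FB| = 16.1, B = (11.8, -4.16). ∠FBN = 66.7° gives BN at 146° from the x-axis; with |BN| = 8.5, N = (4.73, 0.545). Then |JN| = |N − J| = 4.76.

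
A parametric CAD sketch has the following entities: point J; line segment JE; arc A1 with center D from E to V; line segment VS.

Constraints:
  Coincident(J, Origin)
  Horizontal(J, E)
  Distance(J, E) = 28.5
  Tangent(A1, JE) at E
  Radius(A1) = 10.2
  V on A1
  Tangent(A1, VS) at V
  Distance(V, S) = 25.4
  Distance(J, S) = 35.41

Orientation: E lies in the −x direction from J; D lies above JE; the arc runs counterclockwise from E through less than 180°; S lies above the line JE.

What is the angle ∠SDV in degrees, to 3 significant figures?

68.1°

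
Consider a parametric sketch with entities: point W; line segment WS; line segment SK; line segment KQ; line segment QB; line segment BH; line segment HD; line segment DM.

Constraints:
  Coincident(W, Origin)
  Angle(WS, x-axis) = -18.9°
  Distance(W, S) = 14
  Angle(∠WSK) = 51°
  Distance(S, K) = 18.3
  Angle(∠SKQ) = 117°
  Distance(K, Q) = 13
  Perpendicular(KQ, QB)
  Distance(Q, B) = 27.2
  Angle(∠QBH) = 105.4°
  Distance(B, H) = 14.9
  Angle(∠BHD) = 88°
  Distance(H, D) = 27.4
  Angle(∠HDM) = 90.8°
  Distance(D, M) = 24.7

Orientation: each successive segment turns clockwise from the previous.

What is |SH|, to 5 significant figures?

16.394

W is at the origin; WS runs at -18.9° with length 14.0, so S = (13.245, -4.5348). ∠WSK = 51.0° gives SK at -147.90° from the x-axis; with |SK| = 18.3, K = (-2.2571, -14.259). ∠SKQ = 117.0° gives KQ at 149.10° from the x-axis; with |KQ| = 13.0, Q = (-13.412, -7.5834). KQ ⟂ QB, so QB runs at 59.100°; with |QB| = 27.2, B = (0.55634, 15.756). ∠QBH = 105.4° gives BH at -15.500° from the x-axis; with |BH| = 14.9, H = (14.914, 11.774). Then |SH| = |H − S| = 16.394.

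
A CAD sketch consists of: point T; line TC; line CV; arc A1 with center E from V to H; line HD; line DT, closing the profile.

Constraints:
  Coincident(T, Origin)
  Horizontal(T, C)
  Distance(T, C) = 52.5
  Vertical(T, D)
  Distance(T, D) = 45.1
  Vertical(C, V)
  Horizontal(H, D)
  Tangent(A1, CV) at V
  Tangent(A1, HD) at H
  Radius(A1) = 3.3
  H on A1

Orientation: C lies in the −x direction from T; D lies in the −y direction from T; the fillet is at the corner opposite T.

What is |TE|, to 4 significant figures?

64.56

T is at the origin; TC is horizontal with |TC| = 52.5 and C on the −x side, so C = (-52.50, 0.000). T and D share the same x with |TD| = 45.1 and D on the −y side, so D = (0.000, -45.10). The virtual corner opposite T is at (-52.50, -45.10). Tangency of A1 to CV means the radius EV is perpendicular to CV and A1 meets HD tangentially, so EH is at right angles to HD, with radius 3.3, so the center E sits 3.3 in from both sides at E = (-49.20, -41.80). Then |TE| = |E − T| = 64.56.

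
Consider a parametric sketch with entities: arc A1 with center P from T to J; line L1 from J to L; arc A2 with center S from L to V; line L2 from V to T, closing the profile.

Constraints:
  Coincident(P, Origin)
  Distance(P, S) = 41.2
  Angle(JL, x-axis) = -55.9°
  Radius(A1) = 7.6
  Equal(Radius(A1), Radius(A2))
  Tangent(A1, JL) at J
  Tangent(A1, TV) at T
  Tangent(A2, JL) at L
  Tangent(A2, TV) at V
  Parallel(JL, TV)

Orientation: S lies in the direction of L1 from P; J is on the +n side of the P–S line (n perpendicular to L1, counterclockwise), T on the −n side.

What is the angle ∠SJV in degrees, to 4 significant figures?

9.799°

The slot axis is L1's direction at -55.9°, so u = (cos -55.9°, sin -55.9°) = (0.5606, -0.8281) and n = (−sin -55.9°, cos -55.9°) = (0.8281, 0.5606). P is at the origin and S lies 41.2 along u from P, so S = 41.2·u = (23.10, -34.12). Tangency of A1 to both parallel lines with radius 7.6 puts J and T at P ± 7.6·n: J = (6.293, 4.261), T = (-6.293, -4.261). Equal radii place L and V the same way about S: L = S + 7.6·n = (29.39, -29.86), V = S − 7.6·n = (16.81, -38.38). Then cos ∠SJV = JS·JV / (|JS||JV|), giving 9.799°.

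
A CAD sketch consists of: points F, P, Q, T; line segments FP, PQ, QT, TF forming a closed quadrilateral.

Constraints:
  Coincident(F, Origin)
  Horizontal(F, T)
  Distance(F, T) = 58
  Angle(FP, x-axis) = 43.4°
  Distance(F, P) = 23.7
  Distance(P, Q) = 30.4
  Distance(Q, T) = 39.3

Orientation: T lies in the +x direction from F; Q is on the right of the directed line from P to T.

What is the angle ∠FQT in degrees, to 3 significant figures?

126°

Checks: |PQ| = 30.40 ✓; |QT| = 39.30 ✓.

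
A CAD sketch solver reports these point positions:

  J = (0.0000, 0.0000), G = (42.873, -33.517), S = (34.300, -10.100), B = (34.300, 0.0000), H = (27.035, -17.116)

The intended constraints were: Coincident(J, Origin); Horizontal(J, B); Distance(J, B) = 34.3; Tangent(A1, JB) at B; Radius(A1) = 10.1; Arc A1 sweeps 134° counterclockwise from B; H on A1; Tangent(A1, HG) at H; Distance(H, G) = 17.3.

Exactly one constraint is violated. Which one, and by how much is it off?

Distance(H, G) = 17.3 — off by 5.50.

J = (0.00, 0.00) ✓; J.y = 0.00, B.y = 0.00 ✓; |JB| = 34.30 ✓; ∠(SB, BJ) = 90.00° ✓; |SB| = 10.10 ✓; bearing(S→H) − bearing(S→B) = 134.0° ✓; |SH| = 10.10 ✓; ∠(SH, HG) = 90.00° ✓; |HG| = 22.80 ✗.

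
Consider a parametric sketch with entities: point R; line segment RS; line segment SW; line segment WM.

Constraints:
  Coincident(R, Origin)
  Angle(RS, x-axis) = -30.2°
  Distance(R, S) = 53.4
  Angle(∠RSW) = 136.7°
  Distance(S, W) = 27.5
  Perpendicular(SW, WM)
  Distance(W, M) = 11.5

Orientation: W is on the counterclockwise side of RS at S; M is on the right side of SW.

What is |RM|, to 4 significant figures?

81.97

R is at the origin; RS runs at -30.2° with length 53.4, so S = 53.4·(cos -30.2°, sin -30.2°) = (46.15, -26.86). ∠RSW = 136.7°, so SW runs at -30.2° + (180° − 136.7°) = 13.10° from the x-axis; with |SW| = 27.5, W = S + 27.5·(cos 13.10°, sin 13.10°) = (72.94, -20.63). The perpendicularity gives WM at right angles to SW; with |WM| = 11.5 on the right of SW, M = W + 11.5·(0.2267, -0.9740) = (75.54, -31.83). Then |RM| = |M − R| = 81.97.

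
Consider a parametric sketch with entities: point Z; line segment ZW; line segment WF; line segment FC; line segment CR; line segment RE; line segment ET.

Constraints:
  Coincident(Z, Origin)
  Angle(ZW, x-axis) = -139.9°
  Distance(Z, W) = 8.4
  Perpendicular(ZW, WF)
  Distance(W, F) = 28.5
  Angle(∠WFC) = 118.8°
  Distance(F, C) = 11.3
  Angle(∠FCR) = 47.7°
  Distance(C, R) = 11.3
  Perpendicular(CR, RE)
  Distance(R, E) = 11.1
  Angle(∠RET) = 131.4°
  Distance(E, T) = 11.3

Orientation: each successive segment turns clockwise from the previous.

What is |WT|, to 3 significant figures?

36.6

Z is at the origin; ZW runs at -139.9° with length 8.4, so W = (-6.43, -5.41). ZW ⟂ WF, so WF runs at 130°; with |WF| = 28.5, F = (-24.8, 16.4). ∠WFC = 118.8° gives FC at 68.9° from the x-axis; with |FC| = 11.3, C = (-20.7, 26.9). ∠FCR = 47.7° gives CR at -63.4° from the x-axis; with |CR| = 11.3, R = (-15.7, 16.8). CR is perpendicular to RE, so RE runs at -153°; with |RE| = 11.1, E = (-25.6, 11.9). ∠RET = 131.4° gives ET at 158° from the x-axis; with |ET| = 11.3, T = (-36.1, 16.1). Then |WT| = |T − W| = 36.6.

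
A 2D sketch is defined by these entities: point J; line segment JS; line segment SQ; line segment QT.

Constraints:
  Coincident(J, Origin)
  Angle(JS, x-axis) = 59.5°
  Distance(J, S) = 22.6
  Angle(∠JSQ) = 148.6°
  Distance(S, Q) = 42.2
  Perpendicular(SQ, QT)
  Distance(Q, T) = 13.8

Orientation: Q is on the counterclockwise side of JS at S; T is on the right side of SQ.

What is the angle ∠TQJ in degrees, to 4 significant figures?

100.8°

J is at the origin; JS runs at 59.5° with length 22.6, so S = 22.6·(cos 59.5°, sin 59.5°) = (11.47, 19.47). ∠JSQ = 148.6°, so SQ runs at 59.5° + (180° − 148.6°) = 90.90° from the x-axis; with |SQ| = 42.2, Q = S + 42.2·(cos 90.90°, sin 90.90°) = (10.81, 61.67). SQ is perpendicular to QT; with |QT| = 13.8 on the right of SQ, T = Q + 13.8·(0.9999, 0.01571) = (24.61, 61.88). Then cos ∠TQJ = QT·QJ / (|QT||QJ|), giving 100.8°.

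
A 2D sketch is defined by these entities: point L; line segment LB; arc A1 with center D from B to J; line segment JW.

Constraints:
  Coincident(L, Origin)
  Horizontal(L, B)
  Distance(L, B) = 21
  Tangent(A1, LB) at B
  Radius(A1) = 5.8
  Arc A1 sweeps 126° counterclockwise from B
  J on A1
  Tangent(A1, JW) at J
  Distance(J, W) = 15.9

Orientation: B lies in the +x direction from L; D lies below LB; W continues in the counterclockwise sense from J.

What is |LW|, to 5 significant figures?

33.842

On A1, B sits at bearing 90° from D; a 126° counterclockwise sweep puts J at bearing 216°, so J = D + 5.8·(cos 216°, sin 216°) = (16.308, -9.2092). A1 meets JW tangentially, so DJ is at right angles to JW, so JW runs along (−sin 216°, cos 216°); with |JW| = 15.9, W = (25.653, -22.073). Then |LW| = |W − L| = 33.842.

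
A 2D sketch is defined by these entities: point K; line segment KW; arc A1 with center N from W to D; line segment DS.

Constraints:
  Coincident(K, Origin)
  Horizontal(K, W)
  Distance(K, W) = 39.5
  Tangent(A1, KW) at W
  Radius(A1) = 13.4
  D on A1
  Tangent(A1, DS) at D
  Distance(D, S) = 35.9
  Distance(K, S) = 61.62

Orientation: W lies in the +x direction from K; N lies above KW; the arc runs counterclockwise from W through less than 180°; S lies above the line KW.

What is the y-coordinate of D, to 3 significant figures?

19.8

K is at the origin; K and W share the same y with |KW| = 39.5 and W on the +x side, so W = (39.5, 0.00). The tangent condition forces NW to be normal to KW, so N = W + (0, 13.4) = (39.5, 13.4). Since ND ⟂ DS (tangency), |NS| = √(13.4² + 35.9²) = 38.3 regardless of where D sits on A1. So S lies on both circle(K, 61.62) and circle(N, 38.3); the above-KW intersection is S = (34.1, 51.3). D is the foot of the tangent from S: D = (51.3, 19.8).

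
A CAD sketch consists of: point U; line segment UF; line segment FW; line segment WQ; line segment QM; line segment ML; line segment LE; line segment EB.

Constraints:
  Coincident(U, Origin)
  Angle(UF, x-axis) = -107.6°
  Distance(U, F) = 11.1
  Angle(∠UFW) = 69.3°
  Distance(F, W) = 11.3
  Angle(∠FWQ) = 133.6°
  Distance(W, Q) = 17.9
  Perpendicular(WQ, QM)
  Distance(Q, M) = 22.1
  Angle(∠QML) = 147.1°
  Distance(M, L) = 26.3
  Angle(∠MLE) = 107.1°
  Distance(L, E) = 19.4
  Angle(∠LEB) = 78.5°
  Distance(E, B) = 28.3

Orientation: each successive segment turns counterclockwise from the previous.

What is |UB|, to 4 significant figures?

4.675

U is at the origin; UF runs at -107.6° with length 11.1, so F = (-3.356, -10.58). ∠UFW = 69.3° gives FW at 3.100° from the x-axis; with |FW| = 11.3, W = (7.927, -9.969). ∠FWQ = 133.6° gives WQ at 49.50° from the x-axis; with |WQ| = 17.9, Q = (19.55, 3.642). WQ is perpendicular to QM, so QM runs at 139.5°; with |QM| = 22.1, M = (2.747, 17.99). ∠QML = 147.1° gives ML at 172.4° from the x-axis; with |ML| = 26.3, L = (-23.32, 21.47). ∠MLE = 107.1° gives LE at -114.7° from the x-axis; with |LE| = 19.4, E = (-31.43, 3.848). ∠LEB = 78.5° gives EB at -13.20° from the x-axis; with |EB| = 28.3, B = (-3.876, -2.614). Then |UB| = |B − U| = 4.675.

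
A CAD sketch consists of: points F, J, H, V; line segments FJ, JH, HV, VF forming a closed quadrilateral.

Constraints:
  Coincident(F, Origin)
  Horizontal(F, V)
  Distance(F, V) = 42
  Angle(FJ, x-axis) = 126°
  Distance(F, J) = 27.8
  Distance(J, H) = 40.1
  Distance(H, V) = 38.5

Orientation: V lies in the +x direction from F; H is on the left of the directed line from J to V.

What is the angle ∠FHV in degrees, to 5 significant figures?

64.731°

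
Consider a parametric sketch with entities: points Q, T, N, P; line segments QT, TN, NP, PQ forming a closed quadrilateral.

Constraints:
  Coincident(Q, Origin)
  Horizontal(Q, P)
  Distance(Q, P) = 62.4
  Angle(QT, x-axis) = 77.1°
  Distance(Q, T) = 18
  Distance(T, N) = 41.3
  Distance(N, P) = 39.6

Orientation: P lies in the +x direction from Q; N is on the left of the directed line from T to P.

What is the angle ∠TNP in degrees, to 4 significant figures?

97.77°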